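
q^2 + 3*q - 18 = (q - 3)*(q + 6)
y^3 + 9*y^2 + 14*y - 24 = (y - 1)*(y + 4)*(y + 6)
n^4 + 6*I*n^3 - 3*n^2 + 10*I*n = n*(n - I)*(n + 2*I)*(n + 5*I)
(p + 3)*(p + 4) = p^2 + 7*p + 12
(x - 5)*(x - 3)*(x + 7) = x^3 - x^2 - 41*x + 105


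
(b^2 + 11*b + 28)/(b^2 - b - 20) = (b + 7)/(b - 5)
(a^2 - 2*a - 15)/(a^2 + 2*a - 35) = (a + 3)/(a + 7)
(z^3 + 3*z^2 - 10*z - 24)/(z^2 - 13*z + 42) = (z^3 + 3*z^2 - 10*z - 24)/(z^2 - 13*z + 42)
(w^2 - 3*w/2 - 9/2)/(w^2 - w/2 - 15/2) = (2*w + 3)/(2*w + 5)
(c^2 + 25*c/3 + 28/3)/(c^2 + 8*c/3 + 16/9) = 3*(c + 7)/(3*c + 4)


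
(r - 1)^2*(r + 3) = r^3 + r^2 - 5*r + 3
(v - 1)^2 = v^2 - 2*v + 1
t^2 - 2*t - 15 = (t - 5)*(t + 3)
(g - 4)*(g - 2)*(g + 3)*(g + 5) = g^4 + 2*g^3 - 25*g^2 - 26*g + 120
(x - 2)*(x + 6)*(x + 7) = x^3 + 11*x^2 + 16*x - 84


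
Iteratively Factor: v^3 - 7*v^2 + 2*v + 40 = (v - 4)*(v^2 - 3*v - 10) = (v - 5)*(v - 4)*(v + 2)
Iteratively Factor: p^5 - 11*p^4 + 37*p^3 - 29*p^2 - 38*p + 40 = (p - 5)*(p^4 - 6*p^3 + 7*p^2 + 6*p - 8) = (p - 5)*(p - 2)*(p^3 - 4*p^2 - p + 4) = (p - 5)*(p - 2)*(p - 1)*(p^2 - 3*p - 4) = (p - 5)*(p - 2)*(p - 1)*(p + 1)*(p - 4)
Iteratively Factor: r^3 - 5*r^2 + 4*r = (r - 4)*(r^2 - r) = (r - 4)*(r - 1)*(r)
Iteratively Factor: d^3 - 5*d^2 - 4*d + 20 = (d + 2)*(d^2 - 7*d + 10) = (d - 2)*(d + 2)*(d - 5)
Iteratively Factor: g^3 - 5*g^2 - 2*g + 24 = (g + 2)*(g^2 - 7*g + 12) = (g - 3)*(g + 2)*(g - 4)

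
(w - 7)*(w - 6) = w^2 - 13*w + 42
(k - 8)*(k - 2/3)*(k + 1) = k^3 - 23*k^2/3 - 10*k/3 + 16/3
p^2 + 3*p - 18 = (p - 3)*(p + 6)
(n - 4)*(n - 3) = n^2 - 7*n + 12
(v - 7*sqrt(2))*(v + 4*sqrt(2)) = v^2 - 3*sqrt(2)*v - 56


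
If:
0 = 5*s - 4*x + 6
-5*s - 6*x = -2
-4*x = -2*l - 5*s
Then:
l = 3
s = -14/25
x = 4/5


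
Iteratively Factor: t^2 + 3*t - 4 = (t - 1)*(t + 4)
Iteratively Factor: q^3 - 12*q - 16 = (q + 2)*(q^2 - 2*q - 8) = (q + 2)^2*(q - 4)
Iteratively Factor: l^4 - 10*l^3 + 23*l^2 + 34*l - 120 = (l - 4)*(l^3 - 6*l^2 - l + 30) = (l - 4)*(l + 2)*(l^2 - 8*l + 15) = (l - 4)*(l - 3)*(l + 2)*(l - 5)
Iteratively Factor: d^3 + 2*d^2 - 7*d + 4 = (d - 1)*(d^2 + 3*d - 4) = (d - 1)^2*(d + 4)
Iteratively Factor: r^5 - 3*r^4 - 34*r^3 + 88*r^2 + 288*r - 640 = (r - 4)*(r^4 + r^3 - 30*r^2 - 32*r + 160) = (r - 4)*(r - 2)*(r^3 + 3*r^2 - 24*r - 80) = (r - 4)*(r - 2)*(r + 4)*(r^2 - r - 20) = (r - 5)*(r - 4)*(r - 2)*(r + 4)*(r + 4)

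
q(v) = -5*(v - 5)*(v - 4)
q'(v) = 45 - 10*v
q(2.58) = -17.18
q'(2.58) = 19.20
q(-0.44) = -120.77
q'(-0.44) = 49.40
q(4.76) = 0.91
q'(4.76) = -2.60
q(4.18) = 0.74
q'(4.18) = 3.20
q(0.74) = -69.44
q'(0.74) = 37.60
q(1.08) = -57.23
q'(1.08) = 34.20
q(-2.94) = -275.52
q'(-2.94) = 74.40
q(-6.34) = -586.28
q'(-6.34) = 108.40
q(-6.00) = -550.00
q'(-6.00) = 105.00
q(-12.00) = -1360.00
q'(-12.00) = 165.00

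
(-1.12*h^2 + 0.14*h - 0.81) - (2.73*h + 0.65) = -1.12*h^2 - 2.59*h - 1.46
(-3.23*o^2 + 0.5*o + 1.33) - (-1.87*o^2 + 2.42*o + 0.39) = -1.36*o^2 - 1.92*o + 0.94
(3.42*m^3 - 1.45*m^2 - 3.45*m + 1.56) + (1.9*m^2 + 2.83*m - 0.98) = 3.42*m^3 + 0.45*m^2 - 0.62*m + 0.58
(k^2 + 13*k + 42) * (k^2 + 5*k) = k^4 + 18*k^3 + 107*k^2 + 210*k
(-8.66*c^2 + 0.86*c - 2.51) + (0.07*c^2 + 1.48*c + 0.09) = -8.59*c^2 + 2.34*c - 2.42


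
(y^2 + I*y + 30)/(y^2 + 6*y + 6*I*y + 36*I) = (y - 5*I)/(y + 6)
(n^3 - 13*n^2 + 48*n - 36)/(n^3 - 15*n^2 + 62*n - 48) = (n - 6)/(n - 8)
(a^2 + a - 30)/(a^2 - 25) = (a + 6)/(a + 5)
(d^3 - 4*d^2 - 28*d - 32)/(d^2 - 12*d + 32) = (d^2 + 4*d + 4)/(d - 4)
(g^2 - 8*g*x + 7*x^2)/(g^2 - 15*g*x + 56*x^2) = (-g + x)/(-g + 8*x)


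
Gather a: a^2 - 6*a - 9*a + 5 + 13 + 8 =a^2 - 15*a + 26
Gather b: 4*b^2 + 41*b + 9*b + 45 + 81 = 4*b^2 + 50*b + 126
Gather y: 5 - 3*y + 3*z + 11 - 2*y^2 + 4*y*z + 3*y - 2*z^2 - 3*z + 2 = -2*y^2 + 4*y*z - 2*z^2 + 18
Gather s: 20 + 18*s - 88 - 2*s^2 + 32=-2*s^2 + 18*s - 36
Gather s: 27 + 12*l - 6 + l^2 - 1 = l^2 + 12*l + 20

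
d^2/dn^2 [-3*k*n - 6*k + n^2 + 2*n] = 2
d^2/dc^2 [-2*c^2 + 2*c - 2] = -4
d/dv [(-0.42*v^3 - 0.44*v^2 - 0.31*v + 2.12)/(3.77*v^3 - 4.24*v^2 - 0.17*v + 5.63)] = (3.4396*v^4 + 2.4802*v^3 - 32.3106*v^2 + 13.0232*v - 1.3849)/(14.2129*v^6 - 31.9696*v^5 + 16.6958*v^4 + 43.8918*v^3 - 47.7135*v^2 - 1.9142*v + 31.6969)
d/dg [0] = 0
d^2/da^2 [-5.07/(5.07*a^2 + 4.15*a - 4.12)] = (260.647686*a^2 + 213.35067*a - 5.07*(10.14*a + 4.15)*(20.28*a + 8.3) - 211.808376)/(5.07*a^2 + 4.15*a - 4.12)^3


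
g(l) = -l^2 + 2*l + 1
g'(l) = 2 - 2*l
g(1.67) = 1.55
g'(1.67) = -1.34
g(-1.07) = -2.28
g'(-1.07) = 4.14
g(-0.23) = 0.49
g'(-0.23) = 2.46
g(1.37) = 1.86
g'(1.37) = -0.74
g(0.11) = 1.21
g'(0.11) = 1.78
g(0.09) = 1.17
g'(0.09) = 1.82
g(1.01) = 2.00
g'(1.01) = -0.02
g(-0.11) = 0.77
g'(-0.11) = 2.22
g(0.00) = 1.00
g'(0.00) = 2.00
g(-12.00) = -167.00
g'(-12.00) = 26.00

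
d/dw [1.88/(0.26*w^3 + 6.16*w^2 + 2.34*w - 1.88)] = (-1.4664*w^2 - 23.1616*w - 4.3992)/(0.26*w^3 + 6.16*w^2 + 2.34*w - 1.88)^2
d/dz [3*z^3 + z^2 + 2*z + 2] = 9*z^2 + 2*z + 2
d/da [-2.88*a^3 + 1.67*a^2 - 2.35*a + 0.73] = -8.64*a^2 + 3.34*a - 2.35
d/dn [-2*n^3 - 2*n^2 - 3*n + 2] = -6*n^2 - 4*n - 3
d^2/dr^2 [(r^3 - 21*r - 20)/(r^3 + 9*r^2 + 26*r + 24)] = 2*(-9*r^3 - 33*r^2 - 3*r + 61)/(r^6 + 15*r^5 + 93*r^4 + 305*r^3 + 558*r^2 + 540*r + 216)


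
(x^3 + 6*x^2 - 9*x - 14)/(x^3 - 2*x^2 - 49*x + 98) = (x + 1)/(x - 7)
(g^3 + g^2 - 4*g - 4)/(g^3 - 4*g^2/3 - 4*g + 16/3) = 3*(g + 1)/(3*g - 4)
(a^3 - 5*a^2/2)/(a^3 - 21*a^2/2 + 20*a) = a/(a - 8)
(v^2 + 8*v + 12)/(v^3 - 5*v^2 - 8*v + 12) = (v + 6)/(v^2 - 7*v + 6)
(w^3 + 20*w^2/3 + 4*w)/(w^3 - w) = (w^2 + 20*w/3 + 4)/(w^2 - 1)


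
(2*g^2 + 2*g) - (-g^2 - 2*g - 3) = 3*g^2 + 4*g + 3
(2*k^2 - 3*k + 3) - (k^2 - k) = k^2 - 2*k + 3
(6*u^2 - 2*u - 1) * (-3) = -18*u^2 + 6*u + 3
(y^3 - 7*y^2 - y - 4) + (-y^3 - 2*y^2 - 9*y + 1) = -9*y^2 - 10*y - 3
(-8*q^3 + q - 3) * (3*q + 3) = -24*q^4 - 24*q^3 + 3*q^2 - 6*q - 9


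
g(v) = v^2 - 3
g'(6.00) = 12.00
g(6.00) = 33.00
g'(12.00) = 24.00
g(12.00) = 141.00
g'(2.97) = 5.94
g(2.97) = 5.82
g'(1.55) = 3.10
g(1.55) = -0.60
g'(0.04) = 0.08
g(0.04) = -3.00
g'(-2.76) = -5.52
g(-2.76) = 4.62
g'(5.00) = 10.00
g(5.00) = 22.00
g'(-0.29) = -0.58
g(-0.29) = -2.92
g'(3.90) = 7.80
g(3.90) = 12.21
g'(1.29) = 2.58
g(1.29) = -1.34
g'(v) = 2*v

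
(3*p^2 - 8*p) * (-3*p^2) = -9*p^4 + 24*p^3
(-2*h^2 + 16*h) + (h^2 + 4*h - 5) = -h^2 + 20*h - 5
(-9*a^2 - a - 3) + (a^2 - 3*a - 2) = -8*a^2 - 4*a - 5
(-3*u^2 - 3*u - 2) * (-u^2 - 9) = 3*u^4 + 3*u^3 + 29*u^2 + 27*u + 18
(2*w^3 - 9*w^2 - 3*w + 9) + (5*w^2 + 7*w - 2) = 2*w^3 - 4*w^2 + 4*w + 7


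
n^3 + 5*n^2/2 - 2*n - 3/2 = (n - 1)*(n + 1/2)*(n + 3)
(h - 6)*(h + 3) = h^2 - 3*h - 18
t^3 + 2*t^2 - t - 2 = (t - 1)*(t + 1)*(t + 2)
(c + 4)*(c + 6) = c^2 + 10*c + 24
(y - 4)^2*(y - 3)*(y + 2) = y^4 - 9*y^3 + 18*y^2 + 32*y - 96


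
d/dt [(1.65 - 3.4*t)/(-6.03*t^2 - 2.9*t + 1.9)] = (-20.502*t^2 + 19.899*t - 1.675)/(36.3609*t^4 + 34.974*t^3 - 14.504*t^2 - 11.02*t + 3.61)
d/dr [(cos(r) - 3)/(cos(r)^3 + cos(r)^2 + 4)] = (-9*cos(r)/2 - 4*cos(2*r) + cos(3*r)/2 - 8)*sin(r)/(cos(r)^3 + cos(r)^2 + 4)^2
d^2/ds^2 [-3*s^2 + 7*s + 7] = -6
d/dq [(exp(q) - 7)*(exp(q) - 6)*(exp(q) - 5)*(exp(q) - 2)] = (4*exp(3*q) - 60*exp(2*q) + 286*exp(q) - 424)*exp(q)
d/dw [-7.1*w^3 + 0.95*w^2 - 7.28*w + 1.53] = -21.3*w^2 + 1.9*w - 7.28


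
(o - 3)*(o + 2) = o^2 - o - 6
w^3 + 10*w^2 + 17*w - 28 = (w - 1)*(w + 4)*(w + 7)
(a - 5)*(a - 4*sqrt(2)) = a^2 - 4*sqrt(2)*a - 5*a + 20*sqrt(2)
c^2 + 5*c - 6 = (c - 1)*(c + 6)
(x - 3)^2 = x^2 - 6*x + 9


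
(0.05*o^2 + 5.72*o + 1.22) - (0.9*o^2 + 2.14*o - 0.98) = -0.85*o^2 + 3.58*o + 2.2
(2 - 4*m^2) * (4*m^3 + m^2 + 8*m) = -16*m^5 - 4*m^4 - 24*m^3 + 2*m^2 + 16*m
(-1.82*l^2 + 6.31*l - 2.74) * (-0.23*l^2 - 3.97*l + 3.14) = 0.4186*l^4 + 5.7741*l^3 - 30.1353*l^2 + 30.6912*l - 8.6036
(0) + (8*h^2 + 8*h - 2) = 8*h^2 + 8*h - 2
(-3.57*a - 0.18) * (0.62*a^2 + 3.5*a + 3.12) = -2.2134*a^3 - 12.6066*a^2 - 11.7684*a - 0.5616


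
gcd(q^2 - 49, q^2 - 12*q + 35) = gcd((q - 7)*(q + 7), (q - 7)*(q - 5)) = q - 7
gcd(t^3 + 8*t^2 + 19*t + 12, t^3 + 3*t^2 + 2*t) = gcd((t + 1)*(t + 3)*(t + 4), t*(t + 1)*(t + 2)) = t + 1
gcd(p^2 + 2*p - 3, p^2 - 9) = p + 3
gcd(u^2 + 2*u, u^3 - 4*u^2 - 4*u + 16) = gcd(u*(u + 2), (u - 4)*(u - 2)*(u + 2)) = u + 2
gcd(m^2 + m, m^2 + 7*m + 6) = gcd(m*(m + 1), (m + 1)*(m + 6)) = m + 1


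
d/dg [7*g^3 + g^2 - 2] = g*(21*g + 2)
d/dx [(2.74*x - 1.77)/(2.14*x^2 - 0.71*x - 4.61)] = (-5.8636*x^2 + 7.5756*x - 13.8881)/(4.5796*x^4 - 3.0388*x^3 - 19.2267*x^2 + 6.5462*x + 21.2521)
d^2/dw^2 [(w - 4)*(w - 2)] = 2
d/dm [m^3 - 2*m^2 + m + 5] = 3*m^2 - 4*m + 1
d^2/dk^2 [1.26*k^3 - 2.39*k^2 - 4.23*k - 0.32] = 7.56*k - 4.78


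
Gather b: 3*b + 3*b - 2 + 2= 6*b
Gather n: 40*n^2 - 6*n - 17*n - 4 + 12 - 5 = 40*n^2 - 23*n + 3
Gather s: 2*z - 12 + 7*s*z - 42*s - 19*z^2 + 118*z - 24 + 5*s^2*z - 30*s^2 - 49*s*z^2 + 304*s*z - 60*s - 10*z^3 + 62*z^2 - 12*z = s^2*(5*z - 30) + s*(-49*z^2 + 311*z - 102) - 10*z^3 + 43*z^2 + 108*z - 36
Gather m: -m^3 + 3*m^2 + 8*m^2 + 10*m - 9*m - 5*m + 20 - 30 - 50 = -m^3 + 11*m^2 - 4*m - 60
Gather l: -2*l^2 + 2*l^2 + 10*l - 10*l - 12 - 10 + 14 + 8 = 0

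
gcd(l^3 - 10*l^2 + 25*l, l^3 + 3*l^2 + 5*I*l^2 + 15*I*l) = l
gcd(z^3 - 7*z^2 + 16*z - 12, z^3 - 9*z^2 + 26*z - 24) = z^2 - 5*z + 6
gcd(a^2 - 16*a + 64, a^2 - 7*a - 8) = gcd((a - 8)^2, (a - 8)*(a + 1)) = a - 8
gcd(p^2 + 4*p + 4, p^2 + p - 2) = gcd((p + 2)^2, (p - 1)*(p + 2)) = p + 2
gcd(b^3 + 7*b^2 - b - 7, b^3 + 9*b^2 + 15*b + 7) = b^2 + 8*b + 7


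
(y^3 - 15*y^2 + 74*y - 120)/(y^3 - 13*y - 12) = (y^2 - 11*y + 30)/(y^2 + 4*y + 3)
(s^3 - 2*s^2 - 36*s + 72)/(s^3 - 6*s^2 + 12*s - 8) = (s^2 - 36)/(s^2 - 4*s + 4)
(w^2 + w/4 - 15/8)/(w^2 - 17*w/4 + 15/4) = (w + 3/2)/(w - 3)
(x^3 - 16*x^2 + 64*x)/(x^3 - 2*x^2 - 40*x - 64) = x*(x - 8)/(x^2 + 6*x + 8)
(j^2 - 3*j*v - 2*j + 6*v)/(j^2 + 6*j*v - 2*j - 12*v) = (j - 3*v)/(j + 6*v)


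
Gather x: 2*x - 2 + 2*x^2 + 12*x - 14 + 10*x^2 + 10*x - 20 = 12*x^2 + 24*x - 36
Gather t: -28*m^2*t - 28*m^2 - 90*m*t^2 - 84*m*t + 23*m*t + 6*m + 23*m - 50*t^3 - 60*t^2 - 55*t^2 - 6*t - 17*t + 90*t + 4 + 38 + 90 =-28*m^2 + 29*m - 50*t^3 + t^2*(-90*m - 115) + t*(-28*m^2 - 61*m + 67) + 132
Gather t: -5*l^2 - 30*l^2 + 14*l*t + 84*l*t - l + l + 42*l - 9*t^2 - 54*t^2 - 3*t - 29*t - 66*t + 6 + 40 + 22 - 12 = -35*l^2 + 42*l - 63*t^2 + t*(98*l - 98) + 56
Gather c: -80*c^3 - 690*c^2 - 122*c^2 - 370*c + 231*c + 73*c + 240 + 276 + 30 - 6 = -80*c^3 - 812*c^2 - 66*c + 540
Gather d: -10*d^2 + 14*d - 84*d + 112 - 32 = -10*d^2 - 70*d + 80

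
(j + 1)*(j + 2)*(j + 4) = j^3 + 7*j^2 + 14*j + 8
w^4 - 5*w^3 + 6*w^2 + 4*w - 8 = (w - 2)^3*(w + 1)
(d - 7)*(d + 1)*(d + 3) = d^3 - 3*d^2 - 25*d - 21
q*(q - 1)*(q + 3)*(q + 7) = q^4 + 9*q^3 + 11*q^2 - 21*q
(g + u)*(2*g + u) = 2*g^2 + 3*g*u + u^2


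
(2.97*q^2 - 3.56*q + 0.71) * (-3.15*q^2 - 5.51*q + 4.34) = -9.3555*q^4 - 5.1507*q^3 + 30.2689*q^2 - 19.3625*q + 3.0814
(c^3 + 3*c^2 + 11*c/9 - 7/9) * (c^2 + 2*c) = c^5 + 5*c^4 + 65*c^3/9 + 5*c^2/3 - 14*c/9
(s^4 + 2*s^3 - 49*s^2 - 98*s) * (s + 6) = s^5 + 8*s^4 - 37*s^3 - 392*s^2 - 588*s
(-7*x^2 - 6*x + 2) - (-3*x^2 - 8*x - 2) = -4*x^2 + 2*x + 4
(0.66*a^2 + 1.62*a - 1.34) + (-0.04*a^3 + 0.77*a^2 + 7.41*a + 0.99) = -0.04*a^3 + 1.43*a^2 + 9.03*a - 0.35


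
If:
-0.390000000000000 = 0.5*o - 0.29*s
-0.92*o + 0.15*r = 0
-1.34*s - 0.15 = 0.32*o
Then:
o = -0.74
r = -4.55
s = 0.07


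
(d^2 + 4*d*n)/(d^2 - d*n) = (d + 4*n)/(d - n)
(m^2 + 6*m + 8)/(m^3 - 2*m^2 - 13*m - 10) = (m + 4)/(m^2 - 4*m - 5)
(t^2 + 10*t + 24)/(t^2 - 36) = (t + 4)/(t - 6)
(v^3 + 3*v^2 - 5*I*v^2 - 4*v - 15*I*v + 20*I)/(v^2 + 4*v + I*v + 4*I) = (v^2 - v*(1 + 5*I) + 5*I)/(v + I)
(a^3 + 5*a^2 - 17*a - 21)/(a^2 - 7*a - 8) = (a^2 + 4*a - 21)/(a - 8)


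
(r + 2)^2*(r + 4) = r^3 + 8*r^2 + 20*r + 16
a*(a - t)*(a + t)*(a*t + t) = a^4*t + a^3*t - a^2*t^3 - a*t^3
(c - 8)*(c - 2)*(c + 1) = c^3 - 9*c^2 + 6*c + 16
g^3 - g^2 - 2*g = g*(g - 2)*(g + 1)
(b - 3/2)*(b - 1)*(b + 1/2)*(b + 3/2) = b^4 - b^3/2 - 11*b^2/4 + 9*b/8 + 9/8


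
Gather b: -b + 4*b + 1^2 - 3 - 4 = 3*b - 6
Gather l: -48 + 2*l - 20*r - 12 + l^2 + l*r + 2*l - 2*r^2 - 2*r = l^2 + l*(r + 4) - 2*r^2 - 22*r - 60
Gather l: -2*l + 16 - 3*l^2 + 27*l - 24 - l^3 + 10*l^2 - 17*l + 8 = -l^3 + 7*l^2 + 8*l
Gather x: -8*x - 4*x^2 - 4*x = -4*x^2 - 12*x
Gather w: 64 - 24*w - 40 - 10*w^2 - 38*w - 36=-10*w^2 - 62*w - 12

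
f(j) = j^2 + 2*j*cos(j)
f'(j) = -2*j*sin(j) + 2*j + 2*cos(j)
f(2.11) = 2.29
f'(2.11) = -0.43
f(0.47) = 1.06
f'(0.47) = 2.30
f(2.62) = 2.32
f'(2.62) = 0.90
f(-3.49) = 18.74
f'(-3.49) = -6.48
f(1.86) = 2.40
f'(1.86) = -0.42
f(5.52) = 38.45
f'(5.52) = 20.12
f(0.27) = 0.59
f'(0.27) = 2.32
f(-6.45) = 28.88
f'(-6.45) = -13.07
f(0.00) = 0.00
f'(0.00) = 2.00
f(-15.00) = 247.79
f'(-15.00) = -51.03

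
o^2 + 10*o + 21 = (o + 3)*(o + 7)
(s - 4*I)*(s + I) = s^2 - 3*I*s + 4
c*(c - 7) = c^2 - 7*c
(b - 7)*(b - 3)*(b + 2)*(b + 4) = b^4 - 4*b^3 - 31*b^2 + 46*b + 168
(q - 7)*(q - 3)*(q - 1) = q^3 - 11*q^2 + 31*q - 21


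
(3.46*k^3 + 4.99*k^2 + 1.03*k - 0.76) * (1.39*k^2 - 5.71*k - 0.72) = 4.8094*k^5 - 12.8205*k^4 - 29.5524*k^3 - 10.5305*k^2 + 3.598*k + 0.5472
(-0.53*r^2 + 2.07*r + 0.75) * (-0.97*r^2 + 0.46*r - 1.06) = 0.5141*r^4 - 2.2517*r^3 + 0.7865*r^2 - 1.8492*r - 0.795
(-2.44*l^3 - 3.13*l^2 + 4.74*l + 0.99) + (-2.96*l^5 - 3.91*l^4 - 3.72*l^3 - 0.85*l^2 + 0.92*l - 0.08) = -2.96*l^5 - 3.91*l^4 - 6.16*l^3 - 3.98*l^2 + 5.66*l + 0.91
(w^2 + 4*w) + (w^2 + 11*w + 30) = 2*w^2 + 15*w + 30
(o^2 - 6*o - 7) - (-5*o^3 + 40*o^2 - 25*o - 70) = 5*o^3 - 39*o^2 + 19*o + 63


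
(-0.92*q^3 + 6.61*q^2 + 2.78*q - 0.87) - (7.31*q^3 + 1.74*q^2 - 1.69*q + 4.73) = -8.23*q^3 + 4.87*q^2 + 4.47*q - 5.6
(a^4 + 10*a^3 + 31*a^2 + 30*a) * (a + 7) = a^5 + 17*a^4 + 101*a^3 + 247*a^2 + 210*a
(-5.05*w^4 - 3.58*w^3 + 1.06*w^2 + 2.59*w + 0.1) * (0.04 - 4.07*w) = 20.5535*w^5 + 14.3686*w^4 - 4.4574*w^3 - 10.4989*w^2 - 0.3034*w + 0.004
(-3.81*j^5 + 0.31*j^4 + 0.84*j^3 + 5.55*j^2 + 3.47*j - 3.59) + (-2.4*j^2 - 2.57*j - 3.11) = -3.81*j^5 + 0.31*j^4 + 0.84*j^3 + 3.15*j^2 + 0.9*j - 6.7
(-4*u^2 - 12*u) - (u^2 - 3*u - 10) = -5*u^2 - 9*u + 10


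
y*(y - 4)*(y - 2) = y^3 - 6*y^2 + 8*y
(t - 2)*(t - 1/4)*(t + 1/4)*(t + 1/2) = t^4 - 3*t^3/2 - 17*t^2/16 + 3*t/32 + 1/16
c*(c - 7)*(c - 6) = c^3 - 13*c^2 + 42*c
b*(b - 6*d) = b^2 - 6*b*d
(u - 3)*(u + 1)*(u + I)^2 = u^4 - 2*u^3 + 2*I*u^3 - 4*u^2 - 4*I*u^2 + 2*u - 6*I*u + 3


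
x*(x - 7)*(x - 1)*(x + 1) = x^4 - 7*x^3 - x^2 + 7*x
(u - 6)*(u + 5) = u^2 - u - 30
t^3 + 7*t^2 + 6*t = t*(t + 1)*(t + 6)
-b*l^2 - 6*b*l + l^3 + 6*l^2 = l*(-b + l)*(l + 6)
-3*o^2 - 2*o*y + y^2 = (-3*o + y)*(o + y)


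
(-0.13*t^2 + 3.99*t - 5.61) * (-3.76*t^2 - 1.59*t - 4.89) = 0.4888*t^4 - 14.7957*t^3 + 15.3852*t^2 - 10.5912*t + 27.4329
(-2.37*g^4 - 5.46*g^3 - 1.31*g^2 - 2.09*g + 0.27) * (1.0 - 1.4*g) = 3.318*g^5 + 5.274*g^4 - 3.626*g^3 + 1.616*g^2 - 2.468*g + 0.27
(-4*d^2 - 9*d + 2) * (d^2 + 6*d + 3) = -4*d^4 - 33*d^3 - 64*d^2 - 15*d + 6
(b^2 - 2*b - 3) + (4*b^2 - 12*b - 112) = 5*b^2 - 14*b - 115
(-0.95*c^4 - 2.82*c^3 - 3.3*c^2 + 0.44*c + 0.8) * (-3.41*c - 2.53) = 3.2395*c^5 + 12.0197*c^4 + 18.3876*c^3 + 6.8486*c^2 - 3.8412*c - 2.024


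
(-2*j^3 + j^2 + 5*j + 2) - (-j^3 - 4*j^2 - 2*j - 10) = -j^3 + 5*j^2 + 7*j + 12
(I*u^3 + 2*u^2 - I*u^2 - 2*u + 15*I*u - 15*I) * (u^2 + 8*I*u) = I*u^5 - 6*u^4 - I*u^4 + 6*u^3 + 31*I*u^3 - 120*u^2 - 31*I*u^2 + 120*u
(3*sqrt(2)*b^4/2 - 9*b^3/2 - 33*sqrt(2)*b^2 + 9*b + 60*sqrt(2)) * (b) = 3*sqrt(2)*b^5/2 - 9*b^4/2 - 33*sqrt(2)*b^3 + 9*b^2 + 60*sqrt(2)*b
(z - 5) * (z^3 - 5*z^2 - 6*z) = z^4 - 10*z^3 + 19*z^2 + 30*z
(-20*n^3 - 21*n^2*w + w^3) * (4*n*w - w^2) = -80*n^4*w - 64*n^3*w^2 + 21*n^2*w^3 + 4*n*w^4 - w^5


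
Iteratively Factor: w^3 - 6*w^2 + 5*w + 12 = (w + 1)*(w^2 - 7*w + 12) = (w - 4)*(w + 1)*(w - 3)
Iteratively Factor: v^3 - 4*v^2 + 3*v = (v - 1)*(v^2 - 3*v) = v*(v - 1)*(v - 3)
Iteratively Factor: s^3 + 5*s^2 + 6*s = (s)*(s^2 + 5*s + 6) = s*(s + 2)*(s + 3)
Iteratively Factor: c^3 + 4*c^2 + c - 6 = (c - 1)*(c^2 + 5*c + 6) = (c - 1)*(c + 2)*(c + 3)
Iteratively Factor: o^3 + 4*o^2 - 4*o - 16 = (o + 4)*(o^2 - 4) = (o - 2)*(o + 4)*(o + 2)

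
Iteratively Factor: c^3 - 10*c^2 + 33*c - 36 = (c - 4)*(c^2 - 6*c + 9) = (c - 4)*(c - 3)*(c - 3)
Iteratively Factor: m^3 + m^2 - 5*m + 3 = (m + 3)*(m^2 - 2*m + 1) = (m - 1)*(m + 3)*(m - 1)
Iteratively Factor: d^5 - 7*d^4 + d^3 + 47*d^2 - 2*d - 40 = (d - 4)*(d^4 - 3*d^3 - 11*d^2 + 3*d + 10) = (d - 4)*(d + 1)*(d^3 - 4*d^2 - 7*d + 10) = (d - 4)*(d - 1)*(d + 1)*(d^2 - 3*d - 10) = (d - 5)*(d - 4)*(d - 1)*(d + 1)*(d + 2)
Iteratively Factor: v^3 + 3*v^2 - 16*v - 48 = (v + 4)*(v^2 - v - 12) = (v - 4)*(v + 4)*(v + 3)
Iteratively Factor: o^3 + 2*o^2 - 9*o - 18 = (o + 2)*(o^2 - 9) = (o - 3)*(o + 2)*(o + 3)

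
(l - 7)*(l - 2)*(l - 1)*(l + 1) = l^4 - 9*l^3 + 13*l^2 + 9*l - 14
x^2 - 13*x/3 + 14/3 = (x - 7/3)*(x - 2)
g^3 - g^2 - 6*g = g*(g - 3)*(g + 2)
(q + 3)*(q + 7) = q^2 + 10*q + 21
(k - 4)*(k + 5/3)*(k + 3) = k^3 + 2*k^2/3 - 41*k/3 - 20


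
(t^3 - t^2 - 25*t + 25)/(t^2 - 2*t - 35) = (t^2 - 6*t + 5)/(t - 7)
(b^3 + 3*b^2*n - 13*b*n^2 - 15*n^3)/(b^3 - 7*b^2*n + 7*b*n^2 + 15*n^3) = (b + 5*n)/(b - 5*n)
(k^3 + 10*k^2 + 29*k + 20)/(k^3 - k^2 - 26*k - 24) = (k + 5)/(k - 6)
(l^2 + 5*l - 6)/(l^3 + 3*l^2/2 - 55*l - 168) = 2*(l - 1)/(2*l^2 - 9*l - 56)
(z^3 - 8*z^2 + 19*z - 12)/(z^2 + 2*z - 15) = (z^2 - 5*z + 4)/(z + 5)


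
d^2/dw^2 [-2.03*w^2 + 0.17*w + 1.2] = -4.06000000000000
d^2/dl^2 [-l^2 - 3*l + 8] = -2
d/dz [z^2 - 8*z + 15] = 2*z - 8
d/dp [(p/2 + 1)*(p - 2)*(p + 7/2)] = 3*p^2/2 + 7*p/2 - 2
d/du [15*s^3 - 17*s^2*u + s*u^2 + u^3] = -17*s^2 + 2*s*u + 3*u^2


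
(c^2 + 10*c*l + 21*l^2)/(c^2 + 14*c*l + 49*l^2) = (c + 3*l)/(c + 7*l)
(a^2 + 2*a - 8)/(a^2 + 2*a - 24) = (a^2 + 2*a - 8)/(a^2 + 2*a - 24)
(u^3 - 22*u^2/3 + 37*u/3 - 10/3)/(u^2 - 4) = (3*u^2 - 16*u + 5)/(3*(u + 2))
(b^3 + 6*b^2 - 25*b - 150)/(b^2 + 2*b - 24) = (b^2 - 25)/(b - 4)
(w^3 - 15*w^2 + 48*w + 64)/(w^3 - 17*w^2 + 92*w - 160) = (w^2 - 7*w - 8)/(w^2 - 9*w + 20)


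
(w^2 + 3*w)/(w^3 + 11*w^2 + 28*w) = (w + 3)/(w^2 + 11*w + 28)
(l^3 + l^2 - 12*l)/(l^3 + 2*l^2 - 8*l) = (l - 3)/(l - 2)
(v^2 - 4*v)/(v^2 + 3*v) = (v - 4)/(v + 3)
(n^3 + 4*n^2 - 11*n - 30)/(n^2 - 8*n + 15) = (n^2 + 7*n + 10)/(n - 5)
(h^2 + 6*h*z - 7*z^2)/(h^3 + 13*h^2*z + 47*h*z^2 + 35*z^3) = (h - z)/(h^2 + 6*h*z + 5*z^2)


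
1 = 1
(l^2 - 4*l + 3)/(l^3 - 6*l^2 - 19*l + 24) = (l - 3)/(l^2 - 5*l - 24)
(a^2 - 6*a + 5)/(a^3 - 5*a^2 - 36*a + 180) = (a - 1)/(a^2 - 36)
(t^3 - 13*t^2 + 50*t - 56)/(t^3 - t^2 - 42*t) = (t^2 - 6*t + 8)/(t*(t + 6))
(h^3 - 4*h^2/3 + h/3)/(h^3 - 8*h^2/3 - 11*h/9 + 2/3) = 3*h*(h - 1)/(3*h^2 - 7*h - 6)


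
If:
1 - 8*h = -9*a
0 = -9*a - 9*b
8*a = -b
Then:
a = 0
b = 0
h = 1/8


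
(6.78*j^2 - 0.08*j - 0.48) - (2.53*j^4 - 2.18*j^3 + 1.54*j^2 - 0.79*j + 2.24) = -2.53*j^4 + 2.18*j^3 + 5.24*j^2 + 0.71*j - 2.72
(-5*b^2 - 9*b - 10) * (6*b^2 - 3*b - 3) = -30*b^4 - 39*b^3 - 18*b^2 + 57*b + 30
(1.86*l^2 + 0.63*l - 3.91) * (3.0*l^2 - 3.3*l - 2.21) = 5.58*l^4 - 4.248*l^3 - 17.9196*l^2 + 11.5107*l + 8.6411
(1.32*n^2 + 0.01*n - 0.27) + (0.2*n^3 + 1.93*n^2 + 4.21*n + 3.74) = 0.2*n^3 + 3.25*n^2 + 4.22*n + 3.47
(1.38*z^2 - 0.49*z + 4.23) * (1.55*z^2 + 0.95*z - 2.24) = 2.139*z^4 + 0.5515*z^3 + 2.9998*z^2 + 5.1161*z - 9.4752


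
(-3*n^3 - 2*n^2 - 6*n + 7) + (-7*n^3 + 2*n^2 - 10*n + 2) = -10*n^3 - 16*n + 9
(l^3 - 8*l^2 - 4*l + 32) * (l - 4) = l^4 - 12*l^3 + 28*l^2 + 48*l - 128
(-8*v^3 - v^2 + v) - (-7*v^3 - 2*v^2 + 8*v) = -v^3 + v^2 - 7*v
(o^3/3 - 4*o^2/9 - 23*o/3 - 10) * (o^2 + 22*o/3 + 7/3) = o^5/3 + 2*o^4 - 274*o^3/27 - 1816*o^2/27 - 821*o/9 - 70/3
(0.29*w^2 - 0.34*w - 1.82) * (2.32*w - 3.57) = 0.6728*w^3 - 1.8241*w^2 - 3.0086*w + 6.4974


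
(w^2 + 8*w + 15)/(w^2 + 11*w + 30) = (w + 3)/(w + 6)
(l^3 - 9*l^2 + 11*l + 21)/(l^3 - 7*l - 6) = (l - 7)/(l + 2)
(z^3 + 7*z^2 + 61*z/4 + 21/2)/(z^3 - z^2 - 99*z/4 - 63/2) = (z + 2)/(z - 6)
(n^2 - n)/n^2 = (n - 1)/n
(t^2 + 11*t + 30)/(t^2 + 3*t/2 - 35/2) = 2*(t + 6)/(2*t - 7)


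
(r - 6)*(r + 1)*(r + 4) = r^3 - r^2 - 26*r - 24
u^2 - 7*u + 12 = (u - 4)*(u - 3)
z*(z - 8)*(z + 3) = z^3 - 5*z^2 - 24*z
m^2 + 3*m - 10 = (m - 2)*(m + 5)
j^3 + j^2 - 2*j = j*(j - 1)*(j + 2)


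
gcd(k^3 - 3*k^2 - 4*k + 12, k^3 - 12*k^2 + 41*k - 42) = k^2 - 5*k + 6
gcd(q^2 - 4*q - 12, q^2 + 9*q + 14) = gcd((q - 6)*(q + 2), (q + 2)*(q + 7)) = q + 2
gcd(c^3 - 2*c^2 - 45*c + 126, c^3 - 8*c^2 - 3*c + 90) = c - 6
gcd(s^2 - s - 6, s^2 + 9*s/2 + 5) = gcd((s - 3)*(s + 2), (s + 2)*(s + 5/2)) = s + 2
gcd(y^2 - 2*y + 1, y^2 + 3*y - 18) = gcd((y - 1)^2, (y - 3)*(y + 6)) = 1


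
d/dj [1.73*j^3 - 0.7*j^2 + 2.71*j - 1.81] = 5.19*j^2 - 1.4*j + 2.71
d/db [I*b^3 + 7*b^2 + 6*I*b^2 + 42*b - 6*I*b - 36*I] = 3*I*b^2 + b*(14 + 12*I) + 42 - 6*I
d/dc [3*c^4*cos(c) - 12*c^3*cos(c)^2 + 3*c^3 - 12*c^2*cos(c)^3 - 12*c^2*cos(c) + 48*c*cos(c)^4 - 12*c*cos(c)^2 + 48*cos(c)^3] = -3*c^4*sin(c) + 12*c^3*sin(2*c) + 12*c^3*cos(c) + 21*c^2*sin(c) + 9*c^2*sin(3*c) - 18*c^2*cos(2*c) - 9*c^2 - 36*c*sin(2*c) - 24*c*sin(4*c) - 42*c*cos(c) - 6*c*cos(3*c) - 36*sin(c) - 36*sin(3*c) + 12*cos(2*c)^2 + 18*cos(2*c) + 6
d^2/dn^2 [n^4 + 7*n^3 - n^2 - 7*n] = 12*n^2 + 42*n - 2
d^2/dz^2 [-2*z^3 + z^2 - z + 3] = 2 - 12*z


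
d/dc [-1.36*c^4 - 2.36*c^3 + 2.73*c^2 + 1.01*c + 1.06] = -5.44*c^3 - 7.08*c^2 + 5.46*c + 1.01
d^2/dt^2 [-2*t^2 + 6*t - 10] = -4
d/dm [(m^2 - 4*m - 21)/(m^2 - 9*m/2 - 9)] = 2*(-m^2 + 48*m - 117)/(4*m^4 - 36*m^3 + 9*m^2 + 324*m + 324)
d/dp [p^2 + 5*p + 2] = 2*p + 5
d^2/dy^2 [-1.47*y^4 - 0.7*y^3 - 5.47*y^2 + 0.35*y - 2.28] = -17.64*y^2 - 4.2*y - 10.94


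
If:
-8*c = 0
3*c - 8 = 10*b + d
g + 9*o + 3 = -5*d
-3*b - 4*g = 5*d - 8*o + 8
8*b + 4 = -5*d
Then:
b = -6/7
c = 0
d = 4/7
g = -425/154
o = -53/154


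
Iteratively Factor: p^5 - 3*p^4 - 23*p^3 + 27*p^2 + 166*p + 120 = (p + 3)*(p^4 - 6*p^3 - 5*p^2 + 42*p + 40) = (p + 1)*(p + 3)*(p^3 - 7*p^2 + 2*p + 40) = (p - 4)*(p + 1)*(p + 3)*(p^2 - 3*p - 10) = (p - 5)*(p - 4)*(p + 1)*(p + 3)*(p + 2)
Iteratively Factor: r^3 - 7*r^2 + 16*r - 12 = (r - 2)*(r^2 - 5*r + 6) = (r - 3)*(r - 2)*(r - 2)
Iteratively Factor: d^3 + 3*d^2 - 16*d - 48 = (d + 3)*(d^2 - 16) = (d + 3)*(d + 4)*(d - 4)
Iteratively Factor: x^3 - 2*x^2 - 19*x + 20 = (x - 1)*(x^2 - x - 20) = (x - 5)*(x - 1)*(x + 4)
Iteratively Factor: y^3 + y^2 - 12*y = (y + 4)*(y^2 - 3*y) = y*(y + 4)*(y - 3)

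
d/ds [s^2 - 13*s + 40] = 2*s - 13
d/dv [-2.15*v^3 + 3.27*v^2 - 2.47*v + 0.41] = -6.45*v^2 + 6.54*v - 2.47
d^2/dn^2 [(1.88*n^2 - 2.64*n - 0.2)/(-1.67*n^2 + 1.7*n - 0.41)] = (4.050752*n^3 + 11.070096*n^2 - 14.252448*n + 3.930224)/(4.657463*n^6 - 14.22339*n^5 + 17.909247*n^4 - 11.89694*n^3 + 4.396881*n^2 - 0.85731*n + 0.068921)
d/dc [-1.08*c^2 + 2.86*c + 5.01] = 2.86 - 2.16*c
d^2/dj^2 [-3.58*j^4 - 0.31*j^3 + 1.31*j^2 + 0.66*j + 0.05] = -42.96*j^2 - 1.86*j + 2.62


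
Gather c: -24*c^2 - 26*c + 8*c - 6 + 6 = -24*c^2 - 18*c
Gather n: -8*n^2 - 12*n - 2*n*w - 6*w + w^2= -8*n^2 + n*(-2*w - 12) + w^2 - 6*w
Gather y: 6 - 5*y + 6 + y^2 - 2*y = y^2 - 7*y + 12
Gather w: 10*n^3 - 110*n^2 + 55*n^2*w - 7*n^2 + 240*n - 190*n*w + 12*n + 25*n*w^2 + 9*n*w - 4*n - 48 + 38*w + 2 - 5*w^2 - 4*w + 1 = 10*n^3 - 117*n^2 + 248*n + w^2*(25*n - 5) + w*(55*n^2 - 181*n + 34) - 45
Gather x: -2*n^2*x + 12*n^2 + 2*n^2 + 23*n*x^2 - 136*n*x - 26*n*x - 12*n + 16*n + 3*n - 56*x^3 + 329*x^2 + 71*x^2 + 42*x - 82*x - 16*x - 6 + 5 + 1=14*n^2 + 7*n - 56*x^3 + x^2*(23*n + 400) + x*(-2*n^2 - 162*n - 56)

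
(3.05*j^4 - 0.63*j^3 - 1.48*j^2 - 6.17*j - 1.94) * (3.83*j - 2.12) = 11.6815*j^5 - 8.8789*j^4 - 4.3328*j^3 - 20.4935*j^2 + 5.6502*j + 4.1128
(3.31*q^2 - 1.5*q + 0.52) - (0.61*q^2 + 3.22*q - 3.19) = 2.7*q^2 - 4.72*q + 3.71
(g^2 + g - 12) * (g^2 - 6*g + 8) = g^4 - 5*g^3 - 10*g^2 + 80*g - 96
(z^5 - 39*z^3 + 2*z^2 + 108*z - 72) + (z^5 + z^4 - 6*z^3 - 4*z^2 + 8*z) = 2*z^5 + z^4 - 45*z^3 - 2*z^2 + 116*z - 72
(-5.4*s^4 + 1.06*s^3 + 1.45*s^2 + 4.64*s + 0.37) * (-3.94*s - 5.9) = 21.276*s^5 + 27.6836*s^4 - 11.967*s^3 - 26.8366*s^2 - 28.8338*s - 2.183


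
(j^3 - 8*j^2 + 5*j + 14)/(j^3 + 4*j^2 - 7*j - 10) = (j - 7)/(j + 5)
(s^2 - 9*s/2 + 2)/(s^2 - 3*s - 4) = (s - 1/2)/(s + 1)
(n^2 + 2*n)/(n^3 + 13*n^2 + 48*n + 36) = n*(n + 2)/(n^3 + 13*n^2 + 48*n + 36)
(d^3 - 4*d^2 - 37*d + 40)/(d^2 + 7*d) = (d^3 - 4*d^2 - 37*d + 40)/(d*(d + 7))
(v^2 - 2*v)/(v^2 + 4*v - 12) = v/(v + 6)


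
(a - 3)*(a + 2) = a^2 - a - 6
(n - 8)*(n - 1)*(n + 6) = n^3 - 3*n^2 - 46*n + 48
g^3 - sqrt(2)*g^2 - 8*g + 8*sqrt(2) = (g - 2*sqrt(2))*(g - sqrt(2))*(g + 2*sqrt(2))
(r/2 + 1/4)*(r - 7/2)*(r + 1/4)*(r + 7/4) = r^4/2 - r^3/2 - 117*r^2/32 - 77*r/32 - 49/128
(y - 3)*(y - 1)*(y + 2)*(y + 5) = y^4 + 3*y^3 - 15*y^2 - 19*y + 30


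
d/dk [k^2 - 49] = 2*k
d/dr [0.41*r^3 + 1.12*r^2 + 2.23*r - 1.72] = 1.23*r^2 + 2.24*r + 2.23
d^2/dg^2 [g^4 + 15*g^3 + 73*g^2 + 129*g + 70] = 12*g^2 + 90*g + 146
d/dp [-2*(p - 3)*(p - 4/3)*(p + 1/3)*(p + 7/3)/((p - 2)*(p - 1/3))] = 4*(-81*p^5 + 351*p^4 - 423*p^3 - 210*p^2 + 618*p - 491)/(9*(9*p^4 - 42*p^3 + 61*p^2 - 28*p + 4))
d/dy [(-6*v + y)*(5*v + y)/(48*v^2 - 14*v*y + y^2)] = -13*v/(64*v^2 - 16*v*y + y^2)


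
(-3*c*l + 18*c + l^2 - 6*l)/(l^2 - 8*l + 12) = (-3*c + l)/(l - 2)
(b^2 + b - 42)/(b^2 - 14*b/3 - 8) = 3*(b + 7)/(3*b + 4)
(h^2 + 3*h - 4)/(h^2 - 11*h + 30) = (h^2 + 3*h - 4)/(h^2 - 11*h + 30)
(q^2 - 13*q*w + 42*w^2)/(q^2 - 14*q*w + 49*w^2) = (q - 6*w)/(q - 7*w)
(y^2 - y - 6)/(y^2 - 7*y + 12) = (y + 2)/(y - 4)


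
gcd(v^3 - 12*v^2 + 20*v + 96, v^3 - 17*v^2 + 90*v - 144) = v^2 - 14*v + 48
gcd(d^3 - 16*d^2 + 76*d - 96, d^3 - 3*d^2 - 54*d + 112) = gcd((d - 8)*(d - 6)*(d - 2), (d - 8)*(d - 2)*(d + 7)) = d^2 - 10*d + 16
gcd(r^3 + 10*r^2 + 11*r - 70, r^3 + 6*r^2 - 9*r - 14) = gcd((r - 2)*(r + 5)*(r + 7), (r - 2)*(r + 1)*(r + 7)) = r^2 + 5*r - 14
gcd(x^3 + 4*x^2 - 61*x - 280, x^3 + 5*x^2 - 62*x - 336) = x^2 - x - 56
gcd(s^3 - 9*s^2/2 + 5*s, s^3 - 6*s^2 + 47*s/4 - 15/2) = s^2 - 9*s/2 + 5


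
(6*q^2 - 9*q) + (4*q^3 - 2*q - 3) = 4*q^3 + 6*q^2 - 11*q - 3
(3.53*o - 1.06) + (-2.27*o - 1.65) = 1.26*o - 2.71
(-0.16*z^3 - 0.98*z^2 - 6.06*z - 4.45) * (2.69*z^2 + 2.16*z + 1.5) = -0.4304*z^5 - 2.9818*z^4 - 18.6582*z^3 - 26.5301*z^2 - 18.702*z - 6.675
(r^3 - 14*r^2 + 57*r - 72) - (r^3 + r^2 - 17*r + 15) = -15*r^2 + 74*r - 87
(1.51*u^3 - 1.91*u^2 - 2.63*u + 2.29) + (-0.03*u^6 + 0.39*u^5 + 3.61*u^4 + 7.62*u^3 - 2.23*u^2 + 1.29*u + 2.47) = -0.03*u^6 + 0.39*u^5 + 3.61*u^4 + 9.13*u^3 - 4.14*u^2 - 1.34*u + 4.76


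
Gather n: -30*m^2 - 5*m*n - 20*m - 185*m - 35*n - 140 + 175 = -30*m^2 - 205*m + n*(-5*m - 35) + 35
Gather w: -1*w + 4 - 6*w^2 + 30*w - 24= -6*w^2 + 29*w - 20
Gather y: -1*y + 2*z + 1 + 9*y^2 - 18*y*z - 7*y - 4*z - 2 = 9*y^2 + y*(-18*z - 8) - 2*z - 1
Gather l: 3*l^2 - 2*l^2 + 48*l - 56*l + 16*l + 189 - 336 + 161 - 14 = l^2 + 8*l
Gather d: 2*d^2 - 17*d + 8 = 2*d^2 - 17*d + 8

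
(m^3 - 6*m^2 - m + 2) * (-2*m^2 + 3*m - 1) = -2*m^5 + 15*m^4 - 17*m^3 - m^2 + 7*m - 2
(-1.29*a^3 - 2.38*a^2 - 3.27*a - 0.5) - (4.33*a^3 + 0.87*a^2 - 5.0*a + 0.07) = -5.62*a^3 - 3.25*a^2 + 1.73*a - 0.57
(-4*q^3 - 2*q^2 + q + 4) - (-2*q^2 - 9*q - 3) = -4*q^3 + 10*q + 7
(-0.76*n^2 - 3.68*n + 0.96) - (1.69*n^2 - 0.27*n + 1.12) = -2.45*n^2 - 3.41*n - 0.16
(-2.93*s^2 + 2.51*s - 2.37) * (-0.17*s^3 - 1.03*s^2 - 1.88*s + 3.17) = 0.4981*s^5 + 2.5912*s^4 + 3.326*s^3 - 11.5658*s^2 + 12.4123*s - 7.5129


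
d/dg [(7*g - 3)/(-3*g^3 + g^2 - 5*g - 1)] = (-21*g^3 + 7*g^2 - 35*g + (7*g - 3)*(9*g^2 - 2*g + 5) - 7)/(3*g^3 - g^2 + 5*g + 1)^2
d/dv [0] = 0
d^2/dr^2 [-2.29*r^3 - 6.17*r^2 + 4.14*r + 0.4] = -13.74*r - 12.34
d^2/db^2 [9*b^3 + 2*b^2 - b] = 54*b + 4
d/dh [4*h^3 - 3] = 12*h^2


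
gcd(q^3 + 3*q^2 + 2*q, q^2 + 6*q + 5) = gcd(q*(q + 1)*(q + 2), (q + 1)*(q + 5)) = q + 1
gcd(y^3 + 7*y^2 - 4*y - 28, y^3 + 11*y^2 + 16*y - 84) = y^2 + 5*y - 14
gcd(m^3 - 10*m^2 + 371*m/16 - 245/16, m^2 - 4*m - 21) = m - 7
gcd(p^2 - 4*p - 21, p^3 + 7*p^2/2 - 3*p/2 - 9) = p + 3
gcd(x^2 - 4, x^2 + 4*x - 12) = x - 2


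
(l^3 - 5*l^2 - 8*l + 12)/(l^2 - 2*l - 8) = (l^2 - 7*l + 6)/(l - 4)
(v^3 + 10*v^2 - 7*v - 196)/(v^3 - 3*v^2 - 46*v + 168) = (v + 7)/(v - 6)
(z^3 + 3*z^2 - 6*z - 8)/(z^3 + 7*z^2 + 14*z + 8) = (z - 2)/(z + 2)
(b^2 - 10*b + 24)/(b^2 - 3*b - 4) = (b - 6)/(b + 1)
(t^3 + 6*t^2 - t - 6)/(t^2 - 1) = t + 6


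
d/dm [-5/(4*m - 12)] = 5/(4*(m - 3)^2)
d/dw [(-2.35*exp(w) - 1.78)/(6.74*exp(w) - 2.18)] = 17.1202*exp(w)/(6.74*exp(w) - 2.18)^2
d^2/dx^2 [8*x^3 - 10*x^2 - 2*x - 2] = 48*x - 20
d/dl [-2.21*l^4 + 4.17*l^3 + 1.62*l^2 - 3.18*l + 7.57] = -8.84*l^3 + 12.51*l^2 + 3.24*l - 3.18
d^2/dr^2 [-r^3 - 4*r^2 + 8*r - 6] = -6*r - 8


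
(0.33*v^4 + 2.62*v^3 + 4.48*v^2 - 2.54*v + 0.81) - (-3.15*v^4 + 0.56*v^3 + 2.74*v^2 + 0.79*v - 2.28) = 3.48*v^4 + 2.06*v^3 + 1.74*v^2 - 3.33*v + 3.09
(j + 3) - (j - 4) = 7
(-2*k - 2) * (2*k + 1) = -4*k^2 - 6*k - 2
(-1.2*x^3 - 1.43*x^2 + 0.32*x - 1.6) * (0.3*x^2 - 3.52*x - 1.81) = -0.36*x^5 + 3.795*x^4 + 7.3016*x^3 + 0.9819*x^2 + 5.0528*x + 2.896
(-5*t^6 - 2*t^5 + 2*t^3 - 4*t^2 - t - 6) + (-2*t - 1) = -5*t^6 - 2*t^5 + 2*t^3 - 4*t^2 - 3*t - 7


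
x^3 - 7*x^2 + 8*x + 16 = (x - 4)^2*(x + 1)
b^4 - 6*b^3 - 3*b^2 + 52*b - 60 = (b - 5)*(b - 2)^2*(b + 3)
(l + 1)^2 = l^2 + 2*l + 1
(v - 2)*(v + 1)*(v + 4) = v^3 + 3*v^2 - 6*v - 8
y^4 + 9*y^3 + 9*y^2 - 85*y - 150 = (y - 3)*(y + 2)*(y + 5)^2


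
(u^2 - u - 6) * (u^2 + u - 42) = u^4 - 49*u^2 + 36*u + 252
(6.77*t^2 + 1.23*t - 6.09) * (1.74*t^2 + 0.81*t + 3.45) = 11.7798*t^4 + 7.6239*t^3 + 13.7562*t^2 - 0.6894*t - 21.0105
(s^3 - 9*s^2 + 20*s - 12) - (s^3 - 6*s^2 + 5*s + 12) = -3*s^2 + 15*s - 24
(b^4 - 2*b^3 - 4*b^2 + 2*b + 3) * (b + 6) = b^5 + 4*b^4 - 16*b^3 - 22*b^2 + 15*b + 18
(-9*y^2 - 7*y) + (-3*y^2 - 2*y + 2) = -12*y^2 - 9*y + 2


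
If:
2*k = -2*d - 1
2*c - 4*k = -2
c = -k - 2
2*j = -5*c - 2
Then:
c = -5/3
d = -1/6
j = 19/6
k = -1/3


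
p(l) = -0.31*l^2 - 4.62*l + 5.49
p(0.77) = 1.75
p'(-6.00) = -0.90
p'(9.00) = -10.20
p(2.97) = -10.97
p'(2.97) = -6.46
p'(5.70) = -8.15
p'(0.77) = -5.10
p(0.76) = 1.80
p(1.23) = -0.66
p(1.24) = -0.72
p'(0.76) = -5.09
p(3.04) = -11.42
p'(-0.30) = -4.43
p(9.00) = -61.20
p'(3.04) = -6.50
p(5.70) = -30.92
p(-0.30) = 6.85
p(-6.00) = 22.05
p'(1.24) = -5.39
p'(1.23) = -5.38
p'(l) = -0.62*l - 4.62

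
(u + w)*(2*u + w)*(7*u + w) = 14*u^3 + 23*u^2*w + 10*u*w^2 + w^3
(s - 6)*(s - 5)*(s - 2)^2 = s^4 - 15*s^3 + 78*s^2 - 164*s + 120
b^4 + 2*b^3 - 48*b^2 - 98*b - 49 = (b - 7)*(b + 1)^2*(b + 7)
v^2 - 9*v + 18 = (v - 6)*(v - 3)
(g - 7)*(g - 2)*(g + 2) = g^3 - 7*g^2 - 4*g + 28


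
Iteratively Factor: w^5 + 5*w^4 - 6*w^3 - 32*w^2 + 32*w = (w)*(w^4 + 5*w^3 - 6*w^2 - 32*w + 32) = w*(w + 4)*(w^3 + w^2 - 10*w + 8) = w*(w + 4)^2*(w^2 - 3*w + 2) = w*(w - 2)*(w + 4)^2*(w - 1)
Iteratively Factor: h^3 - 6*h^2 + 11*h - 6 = (h - 2)*(h^2 - 4*h + 3) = (h - 3)*(h - 2)*(h - 1)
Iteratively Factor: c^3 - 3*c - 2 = (c + 1)*(c^2 - c - 2) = (c + 1)^2*(c - 2)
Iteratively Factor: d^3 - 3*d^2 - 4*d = (d + 1)*(d^2 - 4*d) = d*(d + 1)*(d - 4)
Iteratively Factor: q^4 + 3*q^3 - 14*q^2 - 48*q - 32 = (q + 2)*(q^3 + q^2 - 16*q - 16) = (q + 2)*(q + 4)*(q^2 - 3*q - 4) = (q - 4)*(q + 2)*(q + 4)*(q + 1)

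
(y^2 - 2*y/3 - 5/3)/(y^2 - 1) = (y - 5/3)/(y - 1)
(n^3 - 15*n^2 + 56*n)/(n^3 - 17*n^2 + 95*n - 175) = n*(n - 8)/(n^2 - 10*n + 25)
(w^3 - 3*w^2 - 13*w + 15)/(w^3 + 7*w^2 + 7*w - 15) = (w - 5)/(w + 5)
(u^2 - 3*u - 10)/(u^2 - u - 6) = (u - 5)/(u - 3)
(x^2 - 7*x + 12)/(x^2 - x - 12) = (x - 3)/(x + 3)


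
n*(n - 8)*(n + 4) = n^3 - 4*n^2 - 32*n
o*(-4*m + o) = -4*m*o + o^2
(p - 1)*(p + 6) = p^2 + 5*p - 6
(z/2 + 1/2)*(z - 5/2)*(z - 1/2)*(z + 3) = z^4/2 + z^3/2 - 31*z^2/8 - 2*z + 15/8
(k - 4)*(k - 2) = k^2 - 6*k + 8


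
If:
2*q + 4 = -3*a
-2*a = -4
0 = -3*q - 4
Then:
No Solution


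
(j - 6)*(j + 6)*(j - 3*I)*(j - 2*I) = j^4 - 5*I*j^3 - 42*j^2 + 180*I*j + 216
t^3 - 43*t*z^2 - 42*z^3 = (t - 7*z)*(t + z)*(t + 6*z)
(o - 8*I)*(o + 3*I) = o^2 - 5*I*o + 24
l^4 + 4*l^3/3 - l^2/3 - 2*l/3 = l*(l - 2/3)*(l + 1)^2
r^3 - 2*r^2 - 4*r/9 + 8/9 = (r - 2)*(r - 2/3)*(r + 2/3)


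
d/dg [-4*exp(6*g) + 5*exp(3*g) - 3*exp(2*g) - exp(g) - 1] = (-24*exp(5*g) + 15*exp(2*g) - 6*exp(g) - 1)*exp(g)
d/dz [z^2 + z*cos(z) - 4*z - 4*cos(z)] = -z*sin(z) + 2*z + 4*sin(z) + cos(z) - 4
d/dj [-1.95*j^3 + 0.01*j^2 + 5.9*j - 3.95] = -5.85*j^2 + 0.02*j + 5.9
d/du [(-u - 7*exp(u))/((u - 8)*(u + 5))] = (-7*u^2*exp(u) + u^2 + 35*u*exp(u) + 259*exp(u) + 40)/(u^4 - 6*u^3 - 71*u^2 + 240*u + 1600)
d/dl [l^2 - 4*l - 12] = 2*l - 4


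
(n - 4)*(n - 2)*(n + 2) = n^3 - 4*n^2 - 4*n + 16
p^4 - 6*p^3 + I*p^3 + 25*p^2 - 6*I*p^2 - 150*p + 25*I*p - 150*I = (p - 6)*(p - 5*I)*(p + I)*(p + 5*I)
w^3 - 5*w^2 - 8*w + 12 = (w - 6)*(w - 1)*(w + 2)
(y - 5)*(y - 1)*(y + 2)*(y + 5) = y^4 + y^3 - 27*y^2 - 25*y + 50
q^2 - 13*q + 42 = (q - 7)*(q - 6)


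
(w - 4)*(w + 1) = w^2 - 3*w - 4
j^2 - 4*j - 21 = (j - 7)*(j + 3)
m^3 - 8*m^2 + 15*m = m*(m - 5)*(m - 3)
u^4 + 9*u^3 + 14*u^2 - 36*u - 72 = (u - 2)*(u + 2)*(u + 3)*(u + 6)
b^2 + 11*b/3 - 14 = (b - 7/3)*(b + 6)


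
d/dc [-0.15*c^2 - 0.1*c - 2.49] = -0.3*c - 0.1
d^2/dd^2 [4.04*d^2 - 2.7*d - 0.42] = 8.08000000000000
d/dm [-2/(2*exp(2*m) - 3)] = 8*exp(2*m)/(2*exp(2*m) - 3)^2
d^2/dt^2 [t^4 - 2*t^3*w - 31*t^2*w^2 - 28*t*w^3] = 12*t^2 - 12*t*w - 62*w^2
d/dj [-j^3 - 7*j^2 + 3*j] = -3*j^2 - 14*j + 3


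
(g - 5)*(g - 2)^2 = g^3 - 9*g^2 + 24*g - 20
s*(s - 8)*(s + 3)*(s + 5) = s^4 - 49*s^2 - 120*s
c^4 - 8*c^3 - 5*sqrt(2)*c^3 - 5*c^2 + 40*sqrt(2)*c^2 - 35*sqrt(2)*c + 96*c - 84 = (c - 7)*(c - 1)*(c - 6*sqrt(2))*(c + sqrt(2))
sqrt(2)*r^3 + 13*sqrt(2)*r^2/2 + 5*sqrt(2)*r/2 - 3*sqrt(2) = (r - 1/2)*(r + 6)*(sqrt(2)*r + sqrt(2))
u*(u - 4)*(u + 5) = u^3 + u^2 - 20*u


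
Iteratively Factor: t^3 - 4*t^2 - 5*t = (t + 1)*(t^2 - 5*t) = t*(t + 1)*(t - 5)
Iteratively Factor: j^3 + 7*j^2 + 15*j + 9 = (j + 3)*(j^2 + 4*j + 3) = (j + 1)*(j + 3)*(j + 3)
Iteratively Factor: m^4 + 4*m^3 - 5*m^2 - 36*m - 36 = (m + 2)*(m^3 + 2*m^2 - 9*m - 18) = (m + 2)*(m + 3)*(m^2 - m - 6) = (m - 3)*(m + 2)*(m + 3)*(m + 2)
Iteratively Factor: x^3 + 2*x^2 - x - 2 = (x + 1)*(x^2 + x - 2) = (x - 1)*(x + 1)*(x + 2)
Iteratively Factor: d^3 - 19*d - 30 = (d + 3)*(d^2 - 3*d - 10) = (d + 2)*(d + 3)*(d - 5)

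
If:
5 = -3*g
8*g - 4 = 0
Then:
No Solution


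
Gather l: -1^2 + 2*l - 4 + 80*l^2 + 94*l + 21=80*l^2 + 96*l + 16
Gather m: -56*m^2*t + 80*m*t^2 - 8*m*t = -56*m^2*t + m*(80*t^2 - 8*t)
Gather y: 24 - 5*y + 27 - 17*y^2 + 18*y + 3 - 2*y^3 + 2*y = -2*y^3 - 17*y^2 + 15*y + 54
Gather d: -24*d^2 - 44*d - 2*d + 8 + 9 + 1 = -24*d^2 - 46*d + 18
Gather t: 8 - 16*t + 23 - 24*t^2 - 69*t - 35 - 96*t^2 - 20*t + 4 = -120*t^2 - 105*t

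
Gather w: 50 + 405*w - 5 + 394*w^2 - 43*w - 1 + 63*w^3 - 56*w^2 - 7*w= 63*w^3 + 338*w^2 + 355*w + 44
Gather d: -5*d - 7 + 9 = 2 - 5*d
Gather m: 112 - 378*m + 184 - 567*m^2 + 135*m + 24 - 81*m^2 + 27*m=-648*m^2 - 216*m + 320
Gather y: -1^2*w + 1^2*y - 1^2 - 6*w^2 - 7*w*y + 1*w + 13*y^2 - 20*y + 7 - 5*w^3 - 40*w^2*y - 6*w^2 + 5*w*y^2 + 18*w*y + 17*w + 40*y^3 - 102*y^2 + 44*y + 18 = -5*w^3 - 12*w^2 + 17*w + 40*y^3 + y^2*(5*w - 89) + y*(-40*w^2 + 11*w + 25) + 24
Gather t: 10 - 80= -70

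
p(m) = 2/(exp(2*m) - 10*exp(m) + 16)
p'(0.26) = 0.86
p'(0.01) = 0.34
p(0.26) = 0.42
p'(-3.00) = 0.00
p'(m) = 2*(-2*exp(2*m) + 10*exp(m))/(exp(2*m) - 10*exp(m) + 16)^2 = 4*(5 - exp(m))*exp(m)/(exp(2*m) - 10*exp(m) + 16)^2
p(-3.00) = 0.13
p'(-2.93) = 0.00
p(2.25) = 0.18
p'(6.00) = 0.00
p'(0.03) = 0.36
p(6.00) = 0.00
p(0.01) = 0.29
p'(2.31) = -0.73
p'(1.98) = -4.12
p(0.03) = 0.30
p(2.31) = 0.12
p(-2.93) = 0.13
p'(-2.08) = 0.01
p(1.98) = -0.50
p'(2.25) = -1.37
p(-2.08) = 0.14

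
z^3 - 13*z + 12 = (z - 3)*(z - 1)*(z + 4)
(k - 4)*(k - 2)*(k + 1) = k^3 - 5*k^2 + 2*k + 8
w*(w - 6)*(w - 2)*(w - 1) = w^4 - 9*w^3 + 20*w^2 - 12*w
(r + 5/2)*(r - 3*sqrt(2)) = r^2 - 3*sqrt(2)*r + 5*r/2 - 15*sqrt(2)/2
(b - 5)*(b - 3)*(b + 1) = b^3 - 7*b^2 + 7*b + 15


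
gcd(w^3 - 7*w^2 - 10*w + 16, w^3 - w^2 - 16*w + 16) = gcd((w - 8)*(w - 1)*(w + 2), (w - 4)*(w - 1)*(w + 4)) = w - 1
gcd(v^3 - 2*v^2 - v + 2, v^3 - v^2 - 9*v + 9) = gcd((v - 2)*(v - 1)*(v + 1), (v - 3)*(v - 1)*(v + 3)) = v - 1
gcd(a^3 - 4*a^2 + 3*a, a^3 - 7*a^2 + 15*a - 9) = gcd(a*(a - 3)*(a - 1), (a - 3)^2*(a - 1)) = a^2 - 4*a + 3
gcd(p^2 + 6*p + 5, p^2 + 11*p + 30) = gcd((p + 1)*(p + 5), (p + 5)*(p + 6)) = p + 5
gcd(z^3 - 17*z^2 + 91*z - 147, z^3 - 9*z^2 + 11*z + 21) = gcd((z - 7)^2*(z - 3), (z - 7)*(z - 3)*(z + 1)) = z^2 - 10*z + 21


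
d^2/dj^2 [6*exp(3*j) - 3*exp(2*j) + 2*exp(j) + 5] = (54*exp(2*j) - 12*exp(j) + 2)*exp(j)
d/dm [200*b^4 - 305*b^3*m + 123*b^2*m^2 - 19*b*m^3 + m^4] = -305*b^3 + 246*b^2*m - 57*b*m^2 + 4*m^3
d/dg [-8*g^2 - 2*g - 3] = -16*g - 2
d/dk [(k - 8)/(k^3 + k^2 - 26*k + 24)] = (k^3 + k^2 - 26*k - (k - 8)*(3*k^2 + 2*k - 26) + 24)/(k^3 + k^2 - 26*k + 24)^2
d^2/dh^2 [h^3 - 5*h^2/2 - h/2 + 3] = 6*h - 5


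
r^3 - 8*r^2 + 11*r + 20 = (r - 5)*(r - 4)*(r + 1)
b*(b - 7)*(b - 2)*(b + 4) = b^4 - 5*b^3 - 22*b^2 + 56*b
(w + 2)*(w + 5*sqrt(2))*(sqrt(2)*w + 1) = sqrt(2)*w^3 + 2*sqrt(2)*w^2 + 11*w^2 + 5*sqrt(2)*w + 22*w + 10*sqrt(2)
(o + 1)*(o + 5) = o^2 + 6*o + 5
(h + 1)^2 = h^2 + 2*h + 1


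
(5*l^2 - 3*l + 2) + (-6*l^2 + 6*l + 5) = -l^2 + 3*l + 7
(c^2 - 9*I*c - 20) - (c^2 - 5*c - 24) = 5*c - 9*I*c + 4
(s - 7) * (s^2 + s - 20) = s^3 - 6*s^2 - 27*s + 140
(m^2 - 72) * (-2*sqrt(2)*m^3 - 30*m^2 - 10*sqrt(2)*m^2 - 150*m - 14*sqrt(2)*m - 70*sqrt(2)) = -2*sqrt(2)*m^5 - 30*m^4 - 10*sqrt(2)*m^4 - 150*m^3 + 130*sqrt(2)*m^3 + 650*sqrt(2)*m^2 + 2160*m^2 + 1008*sqrt(2)*m + 10800*m + 5040*sqrt(2)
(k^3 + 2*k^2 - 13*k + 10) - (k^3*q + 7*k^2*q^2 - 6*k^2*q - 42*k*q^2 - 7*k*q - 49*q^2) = -k^3*q + k^3 - 7*k^2*q^2 + 6*k^2*q + 2*k^2 + 42*k*q^2 + 7*k*q - 13*k + 49*q^2 + 10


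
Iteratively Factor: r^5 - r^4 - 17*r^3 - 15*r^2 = (r)*(r^4 - r^3 - 17*r^2 - 15*r) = r*(r + 3)*(r^3 - 4*r^2 - 5*r) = r^2*(r + 3)*(r^2 - 4*r - 5) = r^2*(r + 1)*(r + 3)*(r - 5)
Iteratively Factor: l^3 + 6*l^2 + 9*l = (l + 3)*(l^2 + 3*l) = l*(l + 3)*(l + 3)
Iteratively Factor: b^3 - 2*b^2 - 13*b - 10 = (b + 2)*(b^2 - 4*b - 5) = (b + 1)*(b + 2)*(b - 5)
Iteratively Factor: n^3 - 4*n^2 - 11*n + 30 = (n - 5)*(n^2 + n - 6) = (n - 5)*(n + 3)*(n - 2)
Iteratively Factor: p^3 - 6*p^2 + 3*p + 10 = (p + 1)*(p^2 - 7*p + 10) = (p - 2)*(p + 1)*(p - 5)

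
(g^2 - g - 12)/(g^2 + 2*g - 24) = (g + 3)/(g + 6)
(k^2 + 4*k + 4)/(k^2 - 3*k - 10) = (k + 2)/(k - 5)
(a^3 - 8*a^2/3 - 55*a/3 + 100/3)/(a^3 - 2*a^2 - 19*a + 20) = (a - 5/3)/(a - 1)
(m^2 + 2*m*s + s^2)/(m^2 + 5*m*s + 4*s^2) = (m + s)/(m + 4*s)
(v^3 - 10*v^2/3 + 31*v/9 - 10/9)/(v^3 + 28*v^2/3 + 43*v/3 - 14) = (3*v^2 - 8*v + 5)/(3*(v^2 + 10*v + 21))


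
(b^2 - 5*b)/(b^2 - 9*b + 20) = b/(b - 4)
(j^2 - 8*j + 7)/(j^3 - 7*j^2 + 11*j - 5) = (j - 7)/(j^2 - 6*j + 5)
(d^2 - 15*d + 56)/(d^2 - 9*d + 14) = (d - 8)/(d - 2)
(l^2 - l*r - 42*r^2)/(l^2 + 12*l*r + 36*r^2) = (l - 7*r)/(l + 6*r)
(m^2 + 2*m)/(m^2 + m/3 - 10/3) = 3*m/(3*m - 5)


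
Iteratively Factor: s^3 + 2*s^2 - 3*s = (s + 3)*(s^2 - s) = s*(s + 3)*(s - 1)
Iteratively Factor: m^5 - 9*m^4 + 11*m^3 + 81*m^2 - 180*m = (m + 3)*(m^4 - 12*m^3 + 47*m^2 - 60*m) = m*(m + 3)*(m^3 - 12*m^2 + 47*m - 60) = m*(m - 4)*(m + 3)*(m^2 - 8*m + 15) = m*(m - 4)*(m - 3)*(m + 3)*(m - 5)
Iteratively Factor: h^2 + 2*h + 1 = (h + 1)*(h + 1)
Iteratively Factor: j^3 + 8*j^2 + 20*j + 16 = (j + 2)*(j^2 + 6*j + 8) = (j + 2)*(j + 4)*(j + 2)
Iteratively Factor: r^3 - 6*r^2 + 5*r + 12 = (r - 3)*(r^2 - 3*r - 4) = (r - 3)*(r + 1)*(r - 4)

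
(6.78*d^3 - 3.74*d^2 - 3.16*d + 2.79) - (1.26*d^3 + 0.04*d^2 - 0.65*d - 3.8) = 5.52*d^3 - 3.78*d^2 - 2.51*d + 6.59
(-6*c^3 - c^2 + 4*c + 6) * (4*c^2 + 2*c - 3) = -24*c^5 - 16*c^4 + 32*c^3 + 35*c^2 - 18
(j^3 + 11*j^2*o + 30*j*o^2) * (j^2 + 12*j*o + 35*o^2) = j^5 + 23*j^4*o + 197*j^3*o^2 + 745*j^2*o^3 + 1050*j*o^4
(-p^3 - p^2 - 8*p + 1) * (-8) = 8*p^3 + 8*p^2 + 64*p - 8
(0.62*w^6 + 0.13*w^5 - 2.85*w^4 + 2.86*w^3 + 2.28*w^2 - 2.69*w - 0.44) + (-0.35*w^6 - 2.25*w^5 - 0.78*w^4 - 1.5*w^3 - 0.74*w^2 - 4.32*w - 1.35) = 0.27*w^6 - 2.12*w^5 - 3.63*w^4 + 1.36*w^3 + 1.54*w^2 - 7.01*w - 1.79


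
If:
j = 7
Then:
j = 7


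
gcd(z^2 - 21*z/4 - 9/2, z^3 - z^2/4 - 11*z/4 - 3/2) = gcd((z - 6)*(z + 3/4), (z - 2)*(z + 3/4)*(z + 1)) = z + 3/4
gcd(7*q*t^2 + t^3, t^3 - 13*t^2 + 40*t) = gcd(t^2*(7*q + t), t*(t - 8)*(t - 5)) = t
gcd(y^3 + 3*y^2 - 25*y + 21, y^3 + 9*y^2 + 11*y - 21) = y^2 + 6*y - 7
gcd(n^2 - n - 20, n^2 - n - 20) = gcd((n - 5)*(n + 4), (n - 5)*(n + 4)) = n^2 - n - 20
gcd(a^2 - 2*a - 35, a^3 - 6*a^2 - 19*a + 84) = a - 7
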